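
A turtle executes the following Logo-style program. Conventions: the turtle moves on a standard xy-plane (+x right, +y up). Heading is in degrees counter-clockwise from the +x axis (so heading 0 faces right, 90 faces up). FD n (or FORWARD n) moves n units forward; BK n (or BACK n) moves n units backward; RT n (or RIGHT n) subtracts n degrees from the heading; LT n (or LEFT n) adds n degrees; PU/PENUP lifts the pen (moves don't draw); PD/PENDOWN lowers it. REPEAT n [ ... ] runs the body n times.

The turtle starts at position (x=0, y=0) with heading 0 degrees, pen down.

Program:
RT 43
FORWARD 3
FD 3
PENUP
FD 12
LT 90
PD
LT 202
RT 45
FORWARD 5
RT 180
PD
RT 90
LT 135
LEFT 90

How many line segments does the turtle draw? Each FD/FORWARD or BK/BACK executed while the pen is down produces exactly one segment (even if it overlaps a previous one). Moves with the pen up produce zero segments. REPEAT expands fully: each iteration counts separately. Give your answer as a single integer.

Executing turtle program step by step:
Start: pos=(0,0), heading=0, pen down
RT 43: heading 0 -> 317
FD 3: (0,0) -> (2.194,-2.046) [heading=317, draw]
FD 3: (2.194,-2.046) -> (4.388,-4.092) [heading=317, draw]
PU: pen up
FD 12: (4.388,-4.092) -> (13.164,-12.276) [heading=317, move]
LT 90: heading 317 -> 47
PD: pen down
LT 202: heading 47 -> 249
RT 45: heading 249 -> 204
FD 5: (13.164,-12.276) -> (8.597,-14.31) [heading=204, draw]
RT 180: heading 204 -> 24
PD: pen down
RT 90: heading 24 -> 294
LT 135: heading 294 -> 69
LT 90: heading 69 -> 159
Final: pos=(8.597,-14.31), heading=159, 3 segment(s) drawn
Segments drawn: 3

Answer: 3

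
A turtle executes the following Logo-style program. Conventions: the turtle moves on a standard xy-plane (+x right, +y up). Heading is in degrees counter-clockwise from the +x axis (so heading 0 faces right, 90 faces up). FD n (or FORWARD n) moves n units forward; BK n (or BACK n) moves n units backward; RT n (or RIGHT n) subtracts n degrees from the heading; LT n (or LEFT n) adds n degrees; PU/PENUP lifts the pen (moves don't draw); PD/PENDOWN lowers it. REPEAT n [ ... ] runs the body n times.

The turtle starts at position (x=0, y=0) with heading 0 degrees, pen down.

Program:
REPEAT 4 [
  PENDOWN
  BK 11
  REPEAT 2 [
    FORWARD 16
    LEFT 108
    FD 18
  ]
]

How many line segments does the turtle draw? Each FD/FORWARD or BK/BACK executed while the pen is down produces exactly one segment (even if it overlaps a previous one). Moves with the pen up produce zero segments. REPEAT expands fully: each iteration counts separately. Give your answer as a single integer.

Executing turtle program step by step:
Start: pos=(0,0), heading=0, pen down
REPEAT 4 [
  -- iteration 1/4 --
  PD: pen down
  BK 11: (0,0) -> (-11,0) [heading=0, draw]
  REPEAT 2 [
    -- iteration 1/2 --
    FD 16: (-11,0) -> (5,0) [heading=0, draw]
    LT 108: heading 0 -> 108
    FD 18: (5,0) -> (-0.562,17.119) [heading=108, draw]
    -- iteration 2/2 --
    FD 16: (-0.562,17.119) -> (-5.507,32.336) [heading=108, draw]
    LT 108: heading 108 -> 216
    FD 18: (-5.507,32.336) -> (-20.069,21.756) [heading=216, draw]
  ]
  -- iteration 2/4 --
  PD: pen down
  BK 11: (-20.069,21.756) -> (-11.17,28.221) [heading=216, draw]
  REPEAT 2 [
    -- iteration 1/2 --
    FD 16: (-11.17,28.221) -> (-24.114,18.817) [heading=216, draw]
    LT 108: heading 216 -> 324
    FD 18: (-24.114,18.817) -> (-9.552,8.237) [heading=324, draw]
    -- iteration 2/2 --
    FD 16: (-9.552,8.237) -> (3.393,-1.168) [heading=324, draw]
    LT 108: heading 324 -> 72
    FD 18: (3.393,-1.168) -> (8.955,15.951) [heading=72, draw]
  ]
  -- iteration 3/4 --
  PD: pen down
  BK 11: (8.955,15.951) -> (5.556,5.49) [heading=72, draw]
  REPEAT 2 [
    -- iteration 1/2 --
    FD 16: (5.556,5.49) -> (10.5,20.706) [heading=72, draw]
    LT 108: heading 72 -> 180
    FD 18: (10.5,20.706) -> (-7.5,20.706) [heading=180, draw]
    -- iteration 2/2 --
    FD 16: (-7.5,20.706) -> (-23.5,20.706) [heading=180, draw]
    LT 108: heading 180 -> 288
    FD 18: (-23.5,20.706) -> (-17.938,3.587) [heading=288, draw]
  ]
  -- iteration 4/4 --
  PD: pen down
  BK 11: (-17.938,3.587) -> (-21.337,14.049) [heading=288, draw]
  REPEAT 2 [
    -- iteration 1/2 --
    FD 16: (-21.337,14.049) -> (-16.393,-1.168) [heading=288, draw]
    LT 108: heading 288 -> 36
    FD 18: (-16.393,-1.168) -> (-1.83,9.412) [heading=36, draw]
    -- iteration 2/2 --
    FD 16: (-1.83,9.412) -> (11.114,18.817) [heading=36, draw]
    LT 108: heading 36 -> 144
    FD 18: (11.114,18.817) -> (-3.448,29.397) [heading=144, draw]
  ]
]
Final: pos=(-3.448,29.397), heading=144, 20 segment(s) drawn
Segments drawn: 20

Answer: 20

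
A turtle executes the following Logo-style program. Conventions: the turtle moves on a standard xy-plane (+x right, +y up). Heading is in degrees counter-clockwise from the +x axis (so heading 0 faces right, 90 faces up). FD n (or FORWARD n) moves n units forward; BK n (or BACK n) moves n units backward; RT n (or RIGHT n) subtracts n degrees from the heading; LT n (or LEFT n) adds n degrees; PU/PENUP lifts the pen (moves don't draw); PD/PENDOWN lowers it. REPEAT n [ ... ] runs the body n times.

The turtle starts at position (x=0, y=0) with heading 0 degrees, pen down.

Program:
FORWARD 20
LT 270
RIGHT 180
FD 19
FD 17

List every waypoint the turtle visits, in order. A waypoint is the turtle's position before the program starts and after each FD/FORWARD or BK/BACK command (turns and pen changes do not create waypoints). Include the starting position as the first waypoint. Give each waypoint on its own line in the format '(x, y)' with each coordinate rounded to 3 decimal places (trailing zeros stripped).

Executing turtle program step by step:
Start: pos=(0,0), heading=0, pen down
FD 20: (0,0) -> (20,0) [heading=0, draw]
LT 270: heading 0 -> 270
RT 180: heading 270 -> 90
FD 19: (20,0) -> (20,19) [heading=90, draw]
FD 17: (20,19) -> (20,36) [heading=90, draw]
Final: pos=(20,36), heading=90, 3 segment(s) drawn
Waypoints (4 total):
(0, 0)
(20, 0)
(20, 19)
(20, 36)

Answer: (0, 0)
(20, 0)
(20, 19)
(20, 36)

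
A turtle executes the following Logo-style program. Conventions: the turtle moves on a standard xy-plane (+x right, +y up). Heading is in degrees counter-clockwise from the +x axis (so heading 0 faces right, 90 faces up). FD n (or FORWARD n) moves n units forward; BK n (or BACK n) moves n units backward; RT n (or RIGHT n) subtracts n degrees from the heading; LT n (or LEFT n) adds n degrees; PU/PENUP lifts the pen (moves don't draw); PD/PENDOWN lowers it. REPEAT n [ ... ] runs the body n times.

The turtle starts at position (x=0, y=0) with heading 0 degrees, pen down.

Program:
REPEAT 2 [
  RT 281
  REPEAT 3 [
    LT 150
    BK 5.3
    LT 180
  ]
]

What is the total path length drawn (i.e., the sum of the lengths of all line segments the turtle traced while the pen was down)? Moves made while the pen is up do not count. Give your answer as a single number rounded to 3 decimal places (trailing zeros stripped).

Executing turtle program step by step:
Start: pos=(0,0), heading=0, pen down
REPEAT 2 [
  -- iteration 1/2 --
  RT 281: heading 0 -> 79
  REPEAT 3 [
    -- iteration 1/3 --
    LT 150: heading 79 -> 229
    BK 5.3: (0,0) -> (3.477,4) [heading=229, draw]
    LT 180: heading 229 -> 49
    -- iteration 2/3 --
    LT 150: heading 49 -> 199
    BK 5.3: (3.477,4) -> (8.488,5.725) [heading=199, draw]
    LT 180: heading 199 -> 19
    -- iteration 3/3 --
    LT 150: heading 19 -> 169
    BK 5.3: (8.488,5.725) -> (13.691,4.714) [heading=169, draw]
    LT 180: heading 169 -> 349
  ]
  -- iteration 2/2 --
  RT 281: heading 349 -> 68
  REPEAT 3 [
    -- iteration 1/3 --
    LT 150: heading 68 -> 218
    BK 5.3: (13.691,4.714) -> (17.867,7.977) [heading=218, draw]
    LT 180: heading 218 -> 38
    -- iteration 2/3 --
    LT 150: heading 38 -> 188
    BK 5.3: (17.867,7.977) -> (23.116,8.715) [heading=188, draw]
    LT 180: heading 188 -> 8
    -- iteration 3/3 --
    LT 150: heading 8 -> 158
    BK 5.3: (23.116,8.715) -> (28.03,6.729) [heading=158, draw]
    LT 180: heading 158 -> 338
  ]
]
Final: pos=(28.03,6.729), heading=338, 6 segment(s) drawn

Segment lengths:
  seg 1: (0,0) -> (3.477,4), length = 5.3
  seg 2: (3.477,4) -> (8.488,5.725), length = 5.3
  seg 3: (8.488,5.725) -> (13.691,4.714), length = 5.3
  seg 4: (13.691,4.714) -> (17.867,7.977), length = 5.3
  seg 5: (17.867,7.977) -> (23.116,8.715), length = 5.3
  seg 6: (23.116,8.715) -> (28.03,6.729), length = 5.3
Total = 31.8

Answer: 31.8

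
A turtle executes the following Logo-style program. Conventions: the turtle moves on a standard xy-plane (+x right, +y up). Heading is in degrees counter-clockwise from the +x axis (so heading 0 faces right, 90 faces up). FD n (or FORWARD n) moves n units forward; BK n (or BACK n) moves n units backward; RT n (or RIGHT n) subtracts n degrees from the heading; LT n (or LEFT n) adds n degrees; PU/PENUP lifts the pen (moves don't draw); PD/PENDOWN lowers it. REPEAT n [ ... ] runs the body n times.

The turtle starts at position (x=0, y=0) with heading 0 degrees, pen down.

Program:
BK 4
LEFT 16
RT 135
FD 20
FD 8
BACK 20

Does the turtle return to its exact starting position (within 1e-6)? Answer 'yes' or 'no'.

Executing turtle program step by step:
Start: pos=(0,0), heading=0, pen down
BK 4: (0,0) -> (-4,0) [heading=0, draw]
LT 16: heading 0 -> 16
RT 135: heading 16 -> 241
FD 20: (-4,0) -> (-13.696,-17.492) [heading=241, draw]
FD 8: (-13.696,-17.492) -> (-17.575,-24.489) [heading=241, draw]
BK 20: (-17.575,-24.489) -> (-7.878,-6.997) [heading=241, draw]
Final: pos=(-7.878,-6.997), heading=241, 4 segment(s) drawn

Start position: (0, 0)
Final position: (-7.878, -6.997)
Distance = 10.537; >= 1e-6 -> NOT closed

Answer: no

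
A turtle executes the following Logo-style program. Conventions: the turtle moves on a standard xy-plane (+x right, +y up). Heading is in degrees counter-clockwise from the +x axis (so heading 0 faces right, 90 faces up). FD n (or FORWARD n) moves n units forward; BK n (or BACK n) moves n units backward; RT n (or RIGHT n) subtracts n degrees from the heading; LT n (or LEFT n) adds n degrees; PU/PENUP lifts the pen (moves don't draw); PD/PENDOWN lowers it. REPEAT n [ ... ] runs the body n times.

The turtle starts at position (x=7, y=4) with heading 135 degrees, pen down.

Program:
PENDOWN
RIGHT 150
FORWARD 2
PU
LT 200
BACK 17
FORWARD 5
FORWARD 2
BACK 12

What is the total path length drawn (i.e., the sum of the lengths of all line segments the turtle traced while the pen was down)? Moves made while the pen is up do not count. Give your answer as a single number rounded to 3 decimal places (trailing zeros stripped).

Executing turtle program step by step:
Start: pos=(7,4), heading=135, pen down
PD: pen down
RT 150: heading 135 -> 345
FD 2: (7,4) -> (8.932,3.482) [heading=345, draw]
PU: pen up
LT 200: heading 345 -> 185
BK 17: (8.932,3.482) -> (25.867,4.964) [heading=185, move]
FD 5: (25.867,4.964) -> (20.886,4.528) [heading=185, move]
FD 2: (20.886,4.528) -> (18.894,4.354) [heading=185, move]
BK 12: (18.894,4.354) -> (30.848,5.4) [heading=185, move]
Final: pos=(30.848,5.4), heading=185, 1 segment(s) drawn

Segment lengths:
  seg 1: (7,4) -> (8.932,3.482), length = 2
Total = 2

Answer: 2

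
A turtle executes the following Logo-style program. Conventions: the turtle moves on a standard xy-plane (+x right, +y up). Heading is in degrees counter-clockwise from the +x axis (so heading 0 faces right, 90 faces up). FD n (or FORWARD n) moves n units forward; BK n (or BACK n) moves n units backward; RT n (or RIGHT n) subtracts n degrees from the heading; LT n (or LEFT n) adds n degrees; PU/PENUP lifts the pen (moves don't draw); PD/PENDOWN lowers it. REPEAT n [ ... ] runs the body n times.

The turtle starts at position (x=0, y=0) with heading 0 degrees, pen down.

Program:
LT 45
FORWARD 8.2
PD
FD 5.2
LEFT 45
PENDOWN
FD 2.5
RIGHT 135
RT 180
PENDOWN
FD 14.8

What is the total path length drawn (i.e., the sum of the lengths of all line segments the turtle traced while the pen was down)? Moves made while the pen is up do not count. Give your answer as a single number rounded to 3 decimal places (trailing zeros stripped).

Executing turtle program step by step:
Start: pos=(0,0), heading=0, pen down
LT 45: heading 0 -> 45
FD 8.2: (0,0) -> (5.798,5.798) [heading=45, draw]
PD: pen down
FD 5.2: (5.798,5.798) -> (9.475,9.475) [heading=45, draw]
LT 45: heading 45 -> 90
PD: pen down
FD 2.5: (9.475,9.475) -> (9.475,11.975) [heading=90, draw]
RT 135: heading 90 -> 315
RT 180: heading 315 -> 135
PD: pen down
FD 14.8: (9.475,11.975) -> (-0.99,22.44) [heading=135, draw]
Final: pos=(-0.99,22.44), heading=135, 4 segment(s) drawn

Segment lengths:
  seg 1: (0,0) -> (5.798,5.798), length = 8.2
  seg 2: (5.798,5.798) -> (9.475,9.475), length = 5.2
  seg 3: (9.475,9.475) -> (9.475,11.975), length = 2.5
  seg 4: (9.475,11.975) -> (-0.99,22.44), length = 14.8
Total = 30.7

Answer: 30.7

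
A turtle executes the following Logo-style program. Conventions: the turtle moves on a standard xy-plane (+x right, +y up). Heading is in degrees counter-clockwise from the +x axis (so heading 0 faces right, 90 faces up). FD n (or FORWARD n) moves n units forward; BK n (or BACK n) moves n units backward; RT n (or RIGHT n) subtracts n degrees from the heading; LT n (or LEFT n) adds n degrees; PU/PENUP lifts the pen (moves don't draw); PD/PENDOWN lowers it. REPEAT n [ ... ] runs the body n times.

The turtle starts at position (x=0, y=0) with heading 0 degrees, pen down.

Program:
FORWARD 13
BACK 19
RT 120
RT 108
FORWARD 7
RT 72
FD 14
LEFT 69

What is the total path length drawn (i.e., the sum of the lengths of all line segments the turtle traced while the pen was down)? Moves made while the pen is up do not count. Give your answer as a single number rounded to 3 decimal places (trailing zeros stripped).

Executing turtle program step by step:
Start: pos=(0,0), heading=0, pen down
FD 13: (0,0) -> (13,0) [heading=0, draw]
BK 19: (13,0) -> (-6,0) [heading=0, draw]
RT 120: heading 0 -> 240
RT 108: heading 240 -> 132
FD 7: (-6,0) -> (-10.684,5.202) [heading=132, draw]
RT 72: heading 132 -> 60
FD 14: (-10.684,5.202) -> (-3.684,17.326) [heading=60, draw]
LT 69: heading 60 -> 129
Final: pos=(-3.684,17.326), heading=129, 4 segment(s) drawn

Segment lengths:
  seg 1: (0,0) -> (13,0), length = 13
  seg 2: (13,0) -> (-6,0), length = 19
  seg 3: (-6,0) -> (-10.684,5.202), length = 7
  seg 4: (-10.684,5.202) -> (-3.684,17.326), length = 14
Total = 53

Answer: 53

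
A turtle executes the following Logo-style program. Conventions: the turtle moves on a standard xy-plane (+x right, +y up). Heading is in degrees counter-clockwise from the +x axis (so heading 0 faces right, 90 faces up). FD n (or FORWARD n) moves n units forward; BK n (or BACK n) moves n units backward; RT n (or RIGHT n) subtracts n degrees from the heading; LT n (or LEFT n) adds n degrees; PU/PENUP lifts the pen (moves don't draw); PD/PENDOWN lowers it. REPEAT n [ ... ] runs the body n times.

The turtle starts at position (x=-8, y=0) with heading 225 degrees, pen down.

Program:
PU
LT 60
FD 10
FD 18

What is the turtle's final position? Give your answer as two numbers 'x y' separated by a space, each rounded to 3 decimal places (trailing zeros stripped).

Executing turtle program step by step:
Start: pos=(-8,0), heading=225, pen down
PU: pen up
LT 60: heading 225 -> 285
FD 10: (-8,0) -> (-5.412,-9.659) [heading=285, move]
FD 18: (-5.412,-9.659) -> (-0.753,-27.046) [heading=285, move]
Final: pos=(-0.753,-27.046), heading=285, 0 segment(s) drawn

Answer: -0.753 -27.046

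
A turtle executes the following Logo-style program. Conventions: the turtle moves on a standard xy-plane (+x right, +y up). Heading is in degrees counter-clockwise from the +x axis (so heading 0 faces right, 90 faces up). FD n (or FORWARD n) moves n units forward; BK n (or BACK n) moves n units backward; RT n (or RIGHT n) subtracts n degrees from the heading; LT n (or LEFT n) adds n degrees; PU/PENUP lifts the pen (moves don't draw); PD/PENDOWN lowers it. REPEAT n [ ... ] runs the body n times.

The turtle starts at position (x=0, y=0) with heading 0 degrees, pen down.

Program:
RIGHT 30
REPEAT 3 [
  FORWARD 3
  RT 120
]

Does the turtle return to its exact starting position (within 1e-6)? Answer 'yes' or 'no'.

Executing turtle program step by step:
Start: pos=(0,0), heading=0, pen down
RT 30: heading 0 -> 330
REPEAT 3 [
  -- iteration 1/3 --
  FD 3: (0,0) -> (2.598,-1.5) [heading=330, draw]
  RT 120: heading 330 -> 210
  -- iteration 2/3 --
  FD 3: (2.598,-1.5) -> (0,-3) [heading=210, draw]
  RT 120: heading 210 -> 90
  -- iteration 3/3 --
  FD 3: (0,-3) -> (0,0) [heading=90, draw]
  RT 120: heading 90 -> 330
]
Final: pos=(0,0), heading=330, 3 segment(s) drawn

Start position: (0, 0)
Final position: (0, 0)
Distance = 0; < 1e-6 -> CLOSED

Answer: yes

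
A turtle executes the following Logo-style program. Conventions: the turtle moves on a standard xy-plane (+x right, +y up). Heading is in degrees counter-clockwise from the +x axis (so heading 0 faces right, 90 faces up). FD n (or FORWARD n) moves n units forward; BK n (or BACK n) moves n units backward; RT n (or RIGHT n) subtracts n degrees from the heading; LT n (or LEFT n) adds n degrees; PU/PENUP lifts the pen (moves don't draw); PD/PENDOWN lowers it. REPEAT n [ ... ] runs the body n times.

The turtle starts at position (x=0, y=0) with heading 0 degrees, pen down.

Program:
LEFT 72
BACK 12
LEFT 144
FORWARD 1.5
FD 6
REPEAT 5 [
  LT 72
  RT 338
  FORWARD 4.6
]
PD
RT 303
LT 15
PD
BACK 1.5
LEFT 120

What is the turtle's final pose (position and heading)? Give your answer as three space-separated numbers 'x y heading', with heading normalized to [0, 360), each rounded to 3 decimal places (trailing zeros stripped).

Executing turtle program step by step:
Start: pos=(0,0), heading=0, pen down
LT 72: heading 0 -> 72
BK 12: (0,0) -> (-3.708,-11.413) [heading=72, draw]
LT 144: heading 72 -> 216
FD 1.5: (-3.708,-11.413) -> (-4.922,-12.294) [heading=216, draw]
FD 6: (-4.922,-12.294) -> (-9.776,-15.821) [heading=216, draw]
REPEAT 5 [
  -- iteration 1/5 --
  LT 72: heading 216 -> 288
  RT 338: heading 288 -> 310
  FD 4.6: (-9.776,-15.821) -> (-6.819,-19.345) [heading=310, draw]
  -- iteration 2/5 --
  LT 72: heading 310 -> 22
  RT 338: heading 22 -> 44
  FD 4.6: (-6.819,-19.345) -> (-3.51,-16.149) [heading=44, draw]
  -- iteration 3/5 --
  LT 72: heading 44 -> 116
  RT 338: heading 116 -> 138
  FD 4.6: (-3.51,-16.149) -> (-6.929,-13.071) [heading=138, draw]
  -- iteration 4/5 --
  LT 72: heading 138 -> 210
  RT 338: heading 210 -> 232
  FD 4.6: (-6.929,-13.071) -> (-9.761,-16.696) [heading=232, draw]
  -- iteration 5/5 --
  LT 72: heading 232 -> 304
  RT 338: heading 304 -> 326
  FD 4.6: (-9.761,-16.696) -> (-5.947,-19.269) [heading=326, draw]
]
PD: pen down
RT 303: heading 326 -> 23
LT 15: heading 23 -> 38
PD: pen down
BK 1.5: (-5.947,-19.269) -> (-7.129,-20.192) [heading=38, draw]
LT 120: heading 38 -> 158
Final: pos=(-7.129,-20.192), heading=158, 9 segment(s) drawn

Answer: -7.129 -20.192 158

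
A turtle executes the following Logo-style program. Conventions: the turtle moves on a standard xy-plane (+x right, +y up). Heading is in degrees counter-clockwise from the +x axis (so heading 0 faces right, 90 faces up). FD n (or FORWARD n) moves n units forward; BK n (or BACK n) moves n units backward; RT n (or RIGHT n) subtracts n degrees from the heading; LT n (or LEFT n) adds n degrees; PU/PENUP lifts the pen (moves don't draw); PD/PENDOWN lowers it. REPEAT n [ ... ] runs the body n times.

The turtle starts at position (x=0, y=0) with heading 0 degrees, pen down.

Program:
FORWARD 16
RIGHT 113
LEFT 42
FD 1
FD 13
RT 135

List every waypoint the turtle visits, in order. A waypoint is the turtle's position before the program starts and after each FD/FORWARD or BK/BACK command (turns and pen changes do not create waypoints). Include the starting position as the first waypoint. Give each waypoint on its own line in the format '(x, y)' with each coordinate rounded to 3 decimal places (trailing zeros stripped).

Executing turtle program step by step:
Start: pos=(0,0), heading=0, pen down
FD 16: (0,0) -> (16,0) [heading=0, draw]
RT 113: heading 0 -> 247
LT 42: heading 247 -> 289
FD 1: (16,0) -> (16.326,-0.946) [heading=289, draw]
FD 13: (16.326,-0.946) -> (20.558,-13.237) [heading=289, draw]
RT 135: heading 289 -> 154
Final: pos=(20.558,-13.237), heading=154, 3 segment(s) drawn
Waypoints (4 total):
(0, 0)
(16, 0)
(16.326, -0.946)
(20.558, -13.237)

Answer: (0, 0)
(16, 0)
(16.326, -0.946)
(20.558, -13.237)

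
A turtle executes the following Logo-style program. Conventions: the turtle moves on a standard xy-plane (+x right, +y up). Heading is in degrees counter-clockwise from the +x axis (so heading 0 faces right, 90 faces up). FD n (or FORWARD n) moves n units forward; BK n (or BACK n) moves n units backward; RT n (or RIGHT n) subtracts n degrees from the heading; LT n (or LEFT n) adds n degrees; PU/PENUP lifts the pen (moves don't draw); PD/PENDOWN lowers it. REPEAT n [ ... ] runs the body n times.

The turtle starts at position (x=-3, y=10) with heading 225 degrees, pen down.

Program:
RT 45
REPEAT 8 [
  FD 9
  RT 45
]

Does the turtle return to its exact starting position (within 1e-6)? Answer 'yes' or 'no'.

Executing turtle program step by step:
Start: pos=(-3,10), heading=225, pen down
RT 45: heading 225 -> 180
REPEAT 8 [
  -- iteration 1/8 --
  FD 9: (-3,10) -> (-12,10) [heading=180, draw]
  RT 45: heading 180 -> 135
  -- iteration 2/8 --
  FD 9: (-12,10) -> (-18.364,16.364) [heading=135, draw]
  RT 45: heading 135 -> 90
  -- iteration 3/8 --
  FD 9: (-18.364,16.364) -> (-18.364,25.364) [heading=90, draw]
  RT 45: heading 90 -> 45
  -- iteration 4/8 --
  FD 9: (-18.364,25.364) -> (-12,31.728) [heading=45, draw]
  RT 45: heading 45 -> 0
  -- iteration 5/8 --
  FD 9: (-12,31.728) -> (-3,31.728) [heading=0, draw]
  RT 45: heading 0 -> 315
  -- iteration 6/8 --
  FD 9: (-3,31.728) -> (3.364,25.364) [heading=315, draw]
  RT 45: heading 315 -> 270
  -- iteration 7/8 --
  FD 9: (3.364,25.364) -> (3.364,16.364) [heading=270, draw]
  RT 45: heading 270 -> 225
  -- iteration 8/8 --
  FD 9: (3.364,16.364) -> (-3,10) [heading=225, draw]
  RT 45: heading 225 -> 180
]
Final: pos=(-3,10), heading=180, 8 segment(s) drawn

Start position: (-3, 10)
Final position: (-3, 10)
Distance = 0; < 1e-6 -> CLOSED

Answer: yes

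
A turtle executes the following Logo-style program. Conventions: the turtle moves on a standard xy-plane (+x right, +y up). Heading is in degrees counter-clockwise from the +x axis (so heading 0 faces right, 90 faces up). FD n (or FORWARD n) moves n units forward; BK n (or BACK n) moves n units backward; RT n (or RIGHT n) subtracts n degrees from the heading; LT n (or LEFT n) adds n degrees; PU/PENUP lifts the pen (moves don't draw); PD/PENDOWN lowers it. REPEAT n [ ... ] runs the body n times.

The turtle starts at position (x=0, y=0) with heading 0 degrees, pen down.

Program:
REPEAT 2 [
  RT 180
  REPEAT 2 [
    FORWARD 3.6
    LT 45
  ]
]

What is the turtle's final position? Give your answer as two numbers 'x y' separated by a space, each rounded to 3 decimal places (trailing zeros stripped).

Answer: -8.691 3.6

Derivation:
Executing turtle program step by step:
Start: pos=(0,0), heading=0, pen down
REPEAT 2 [
  -- iteration 1/2 --
  RT 180: heading 0 -> 180
  REPEAT 2 [
    -- iteration 1/2 --
    FD 3.6: (0,0) -> (-3.6,0) [heading=180, draw]
    LT 45: heading 180 -> 225
    -- iteration 2/2 --
    FD 3.6: (-3.6,0) -> (-6.146,-2.546) [heading=225, draw]
    LT 45: heading 225 -> 270
  ]
  -- iteration 2/2 --
  RT 180: heading 270 -> 90
  REPEAT 2 [
    -- iteration 1/2 --
    FD 3.6: (-6.146,-2.546) -> (-6.146,1.054) [heading=90, draw]
    LT 45: heading 90 -> 135
    -- iteration 2/2 --
    FD 3.6: (-6.146,1.054) -> (-8.691,3.6) [heading=135, draw]
    LT 45: heading 135 -> 180
  ]
]
Final: pos=(-8.691,3.6), heading=180, 4 segment(s) drawn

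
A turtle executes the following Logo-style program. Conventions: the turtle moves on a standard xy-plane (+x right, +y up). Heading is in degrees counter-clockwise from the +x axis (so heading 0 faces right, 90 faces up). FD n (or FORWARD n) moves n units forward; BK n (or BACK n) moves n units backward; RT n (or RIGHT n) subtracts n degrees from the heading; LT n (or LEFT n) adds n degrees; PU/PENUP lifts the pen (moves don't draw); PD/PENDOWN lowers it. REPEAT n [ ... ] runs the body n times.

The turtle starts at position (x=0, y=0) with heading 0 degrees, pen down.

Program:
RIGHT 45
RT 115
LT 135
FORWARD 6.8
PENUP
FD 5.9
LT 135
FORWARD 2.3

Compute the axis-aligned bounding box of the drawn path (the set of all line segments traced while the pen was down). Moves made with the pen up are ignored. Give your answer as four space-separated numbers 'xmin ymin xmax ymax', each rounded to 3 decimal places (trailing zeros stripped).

Executing turtle program step by step:
Start: pos=(0,0), heading=0, pen down
RT 45: heading 0 -> 315
RT 115: heading 315 -> 200
LT 135: heading 200 -> 335
FD 6.8: (0,0) -> (6.163,-2.874) [heading=335, draw]
PU: pen up
FD 5.9: (6.163,-2.874) -> (11.51,-5.367) [heading=335, move]
LT 135: heading 335 -> 110
FD 2.3: (11.51,-5.367) -> (10.723,-3.206) [heading=110, move]
Final: pos=(10.723,-3.206), heading=110, 1 segment(s) drawn

Segment endpoints: x in {0, 6.163}, y in {-2.874, 0}
xmin=0, ymin=-2.874, xmax=6.163, ymax=0

Answer: 0 -2.874 6.163 0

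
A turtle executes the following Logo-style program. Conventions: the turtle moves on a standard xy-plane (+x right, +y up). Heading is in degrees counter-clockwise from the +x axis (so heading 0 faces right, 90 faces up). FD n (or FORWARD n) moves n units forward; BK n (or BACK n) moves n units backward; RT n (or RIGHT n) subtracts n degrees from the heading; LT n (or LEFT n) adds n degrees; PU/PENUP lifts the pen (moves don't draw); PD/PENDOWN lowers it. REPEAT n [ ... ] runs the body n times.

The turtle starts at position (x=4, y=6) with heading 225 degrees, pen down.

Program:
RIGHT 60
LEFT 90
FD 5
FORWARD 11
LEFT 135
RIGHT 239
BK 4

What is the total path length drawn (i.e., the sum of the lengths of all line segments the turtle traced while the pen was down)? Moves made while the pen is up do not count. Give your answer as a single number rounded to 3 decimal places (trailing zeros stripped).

Answer: 20

Derivation:
Executing turtle program step by step:
Start: pos=(4,6), heading=225, pen down
RT 60: heading 225 -> 165
LT 90: heading 165 -> 255
FD 5: (4,6) -> (2.706,1.17) [heading=255, draw]
FD 11: (2.706,1.17) -> (-0.141,-9.455) [heading=255, draw]
LT 135: heading 255 -> 30
RT 239: heading 30 -> 151
BK 4: (-0.141,-9.455) -> (3.357,-11.394) [heading=151, draw]
Final: pos=(3.357,-11.394), heading=151, 3 segment(s) drawn

Segment lengths:
  seg 1: (4,6) -> (2.706,1.17), length = 5
  seg 2: (2.706,1.17) -> (-0.141,-9.455), length = 11
  seg 3: (-0.141,-9.455) -> (3.357,-11.394), length = 4
Total = 20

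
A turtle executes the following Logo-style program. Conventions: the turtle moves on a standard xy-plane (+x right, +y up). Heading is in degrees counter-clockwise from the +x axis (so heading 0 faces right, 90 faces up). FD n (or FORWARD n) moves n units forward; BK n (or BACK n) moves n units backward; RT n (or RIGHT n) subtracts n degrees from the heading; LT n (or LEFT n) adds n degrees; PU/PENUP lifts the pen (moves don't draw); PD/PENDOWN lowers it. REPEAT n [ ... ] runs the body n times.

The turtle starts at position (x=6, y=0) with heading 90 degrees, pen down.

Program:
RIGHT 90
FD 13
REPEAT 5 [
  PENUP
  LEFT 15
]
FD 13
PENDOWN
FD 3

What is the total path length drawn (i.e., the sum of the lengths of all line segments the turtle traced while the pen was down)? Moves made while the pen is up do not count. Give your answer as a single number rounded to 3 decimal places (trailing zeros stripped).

Answer: 16

Derivation:
Executing turtle program step by step:
Start: pos=(6,0), heading=90, pen down
RT 90: heading 90 -> 0
FD 13: (6,0) -> (19,0) [heading=0, draw]
REPEAT 5 [
  -- iteration 1/5 --
  PU: pen up
  LT 15: heading 0 -> 15
  -- iteration 2/5 --
  PU: pen up
  LT 15: heading 15 -> 30
  -- iteration 3/5 --
  PU: pen up
  LT 15: heading 30 -> 45
  -- iteration 4/5 --
  PU: pen up
  LT 15: heading 45 -> 60
  -- iteration 5/5 --
  PU: pen up
  LT 15: heading 60 -> 75
]
FD 13: (19,0) -> (22.365,12.557) [heading=75, move]
PD: pen down
FD 3: (22.365,12.557) -> (23.141,15.455) [heading=75, draw]
Final: pos=(23.141,15.455), heading=75, 2 segment(s) drawn

Segment lengths:
  seg 1: (6,0) -> (19,0), length = 13
  seg 2: (22.365,12.557) -> (23.141,15.455), length = 3
Total = 16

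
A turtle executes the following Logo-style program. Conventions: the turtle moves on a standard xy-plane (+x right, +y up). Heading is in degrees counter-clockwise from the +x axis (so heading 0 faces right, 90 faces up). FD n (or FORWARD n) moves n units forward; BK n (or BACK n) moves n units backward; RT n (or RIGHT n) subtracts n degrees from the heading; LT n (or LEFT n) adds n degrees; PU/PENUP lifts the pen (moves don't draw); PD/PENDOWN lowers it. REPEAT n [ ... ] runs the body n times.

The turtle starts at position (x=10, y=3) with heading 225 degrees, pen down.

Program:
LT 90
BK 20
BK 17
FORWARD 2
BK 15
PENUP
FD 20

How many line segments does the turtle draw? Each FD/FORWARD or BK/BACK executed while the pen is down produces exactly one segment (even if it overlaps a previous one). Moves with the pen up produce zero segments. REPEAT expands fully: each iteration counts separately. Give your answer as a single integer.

Executing turtle program step by step:
Start: pos=(10,3), heading=225, pen down
LT 90: heading 225 -> 315
BK 20: (10,3) -> (-4.142,17.142) [heading=315, draw]
BK 17: (-4.142,17.142) -> (-16.163,29.163) [heading=315, draw]
FD 2: (-16.163,29.163) -> (-14.749,27.749) [heading=315, draw]
BK 15: (-14.749,27.749) -> (-25.355,38.355) [heading=315, draw]
PU: pen up
FD 20: (-25.355,38.355) -> (-11.213,24.213) [heading=315, move]
Final: pos=(-11.213,24.213), heading=315, 4 segment(s) drawn
Segments drawn: 4

Answer: 4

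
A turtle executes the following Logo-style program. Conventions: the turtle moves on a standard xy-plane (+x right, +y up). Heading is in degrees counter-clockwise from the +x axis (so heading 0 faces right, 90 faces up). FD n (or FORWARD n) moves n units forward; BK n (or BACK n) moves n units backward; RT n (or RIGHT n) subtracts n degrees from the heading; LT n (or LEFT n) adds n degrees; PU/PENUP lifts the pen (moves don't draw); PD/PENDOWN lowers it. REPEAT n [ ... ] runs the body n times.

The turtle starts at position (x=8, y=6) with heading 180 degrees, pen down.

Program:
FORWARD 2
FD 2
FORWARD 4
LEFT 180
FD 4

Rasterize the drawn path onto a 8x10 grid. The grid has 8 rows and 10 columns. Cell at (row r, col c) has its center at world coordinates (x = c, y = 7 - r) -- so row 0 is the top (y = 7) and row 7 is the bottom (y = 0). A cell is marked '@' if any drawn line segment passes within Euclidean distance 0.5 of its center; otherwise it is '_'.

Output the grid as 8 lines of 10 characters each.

Answer: __________
@@@@@@@@@_
__________
__________
__________
__________
__________
__________

Derivation:
Segment 0: (8,6) -> (6,6)
Segment 1: (6,6) -> (4,6)
Segment 2: (4,6) -> (0,6)
Segment 3: (0,6) -> (4,6)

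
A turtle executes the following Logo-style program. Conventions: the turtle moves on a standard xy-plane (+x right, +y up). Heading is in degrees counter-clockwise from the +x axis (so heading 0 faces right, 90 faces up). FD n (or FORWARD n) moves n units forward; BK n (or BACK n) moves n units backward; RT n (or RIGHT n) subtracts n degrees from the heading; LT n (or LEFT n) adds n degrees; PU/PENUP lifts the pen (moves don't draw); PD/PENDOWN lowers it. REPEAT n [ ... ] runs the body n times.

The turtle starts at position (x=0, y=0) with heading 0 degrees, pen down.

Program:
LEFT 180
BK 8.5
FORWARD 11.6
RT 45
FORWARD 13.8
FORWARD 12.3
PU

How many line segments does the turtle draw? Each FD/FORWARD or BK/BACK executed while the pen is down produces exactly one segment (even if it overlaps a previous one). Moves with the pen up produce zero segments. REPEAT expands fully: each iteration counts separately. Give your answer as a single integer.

Executing turtle program step by step:
Start: pos=(0,0), heading=0, pen down
LT 180: heading 0 -> 180
BK 8.5: (0,0) -> (8.5,0) [heading=180, draw]
FD 11.6: (8.5,0) -> (-3.1,0) [heading=180, draw]
RT 45: heading 180 -> 135
FD 13.8: (-3.1,0) -> (-12.858,9.758) [heading=135, draw]
FD 12.3: (-12.858,9.758) -> (-21.555,18.455) [heading=135, draw]
PU: pen up
Final: pos=(-21.555,18.455), heading=135, 4 segment(s) drawn
Segments drawn: 4

Answer: 4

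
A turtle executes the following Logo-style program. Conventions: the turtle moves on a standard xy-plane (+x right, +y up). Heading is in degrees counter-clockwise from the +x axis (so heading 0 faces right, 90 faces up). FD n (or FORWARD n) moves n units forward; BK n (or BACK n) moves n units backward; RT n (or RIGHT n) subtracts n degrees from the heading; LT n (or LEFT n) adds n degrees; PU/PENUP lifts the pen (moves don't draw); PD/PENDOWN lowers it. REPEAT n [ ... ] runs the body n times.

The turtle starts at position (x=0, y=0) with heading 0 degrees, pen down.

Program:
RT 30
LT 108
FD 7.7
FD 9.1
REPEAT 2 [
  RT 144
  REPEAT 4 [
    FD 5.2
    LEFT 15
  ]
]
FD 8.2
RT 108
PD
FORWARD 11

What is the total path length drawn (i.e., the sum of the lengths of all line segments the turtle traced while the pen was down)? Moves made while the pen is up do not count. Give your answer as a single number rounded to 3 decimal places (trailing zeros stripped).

Answer: 77.6

Derivation:
Executing turtle program step by step:
Start: pos=(0,0), heading=0, pen down
RT 30: heading 0 -> 330
LT 108: heading 330 -> 78
FD 7.7: (0,0) -> (1.601,7.532) [heading=78, draw]
FD 9.1: (1.601,7.532) -> (3.493,16.433) [heading=78, draw]
REPEAT 2 [
  -- iteration 1/2 --
  RT 144: heading 78 -> 294
  REPEAT 4 [
    -- iteration 1/4 --
    FD 5.2: (3.493,16.433) -> (5.608,11.682) [heading=294, draw]
    LT 15: heading 294 -> 309
    -- iteration 2/4 --
    FD 5.2: (5.608,11.682) -> (8.88,7.641) [heading=309, draw]
    LT 15: heading 309 -> 324
    -- iteration 3/4 --
    FD 5.2: (8.88,7.641) -> (13.087,4.585) [heading=324, draw]
    LT 15: heading 324 -> 339
    -- iteration 4/4 --
    FD 5.2: (13.087,4.585) -> (17.942,2.721) [heading=339, draw]
    LT 15: heading 339 -> 354
  ]
  -- iteration 2/2 --
  RT 144: heading 354 -> 210
  REPEAT 4 [
    -- iteration 1/4 --
    FD 5.2: (17.942,2.721) -> (13.439,0.121) [heading=210, draw]
    LT 15: heading 210 -> 225
    -- iteration 2/4 --
    FD 5.2: (13.439,0.121) -> (9.762,-3.556) [heading=225, draw]
    LT 15: heading 225 -> 240
    -- iteration 3/4 --
    FD 5.2: (9.762,-3.556) -> (7.162,-8.059) [heading=240, draw]
    LT 15: heading 240 -> 255
    -- iteration 4/4 --
    FD 5.2: (7.162,-8.059) -> (5.816,-13.082) [heading=255, draw]
    LT 15: heading 255 -> 270
  ]
]
FD 8.2: (5.816,-13.082) -> (5.816,-21.282) [heading=270, draw]
RT 108: heading 270 -> 162
PD: pen down
FD 11: (5.816,-21.282) -> (-4.646,-17.883) [heading=162, draw]
Final: pos=(-4.646,-17.883), heading=162, 12 segment(s) drawn

Segment lengths:
  seg 1: (0,0) -> (1.601,7.532), length = 7.7
  seg 2: (1.601,7.532) -> (3.493,16.433), length = 9.1
  seg 3: (3.493,16.433) -> (5.608,11.682), length = 5.2
  seg 4: (5.608,11.682) -> (8.88,7.641), length = 5.2
  seg 5: (8.88,7.641) -> (13.087,4.585), length = 5.2
  seg 6: (13.087,4.585) -> (17.942,2.721), length = 5.2
  seg 7: (17.942,2.721) -> (13.439,0.121), length = 5.2
  seg 8: (13.439,0.121) -> (9.762,-3.556), length = 5.2
  seg 9: (9.762,-3.556) -> (7.162,-8.059), length = 5.2
  seg 10: (7.162,-8.059) -> (5.816,-13.082), length = 5.2
  seg 11: (5.816,-13.082) -> (5.816,-21.282), length = 8.2
  seg 12: (5.816,-21.282) -> (-4.646,-17.883), length = 11
Total = 77.6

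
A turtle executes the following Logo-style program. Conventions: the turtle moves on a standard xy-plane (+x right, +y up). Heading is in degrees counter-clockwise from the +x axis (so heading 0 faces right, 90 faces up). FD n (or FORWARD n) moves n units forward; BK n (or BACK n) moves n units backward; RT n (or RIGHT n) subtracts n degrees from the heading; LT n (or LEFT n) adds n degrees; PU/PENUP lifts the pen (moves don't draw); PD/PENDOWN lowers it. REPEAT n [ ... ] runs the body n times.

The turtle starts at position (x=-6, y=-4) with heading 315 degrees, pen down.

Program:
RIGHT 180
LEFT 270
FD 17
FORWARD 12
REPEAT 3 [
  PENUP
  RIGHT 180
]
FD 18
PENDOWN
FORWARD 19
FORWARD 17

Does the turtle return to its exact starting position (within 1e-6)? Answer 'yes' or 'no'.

Executing turtle program step by step:
Start: pos=(-6,-4), heading=315, pen down
RT 180: heading 315 -> 135
LT 270: heading 135 -> 45
FD 17: (-6,-4) -> (6.021,8.021) [heading=45, draw]
FD 12: (6.021,8.021) -> (14.506,16.506) [heading=45, draw]
REPEAT 3 [
  -- iteration 1/3 --
  PU: pen up
  RT 180: heading 45 -> 225
  -- iteration 2/3 --
  PU: pen up
  RT 180: heading 225 -> 45
  -- iteration 3/3 --
  PU: pen up
  RT 180: heading 45 -> 225
]
FD 18: (14.506,16.506) -> (1.778,3.778) [heading=225, move]
PD: pen down
FD 19: (1.778,3.778) -> (-11.657,-9.657) [heading=225, draw]
FD 17: (-11.657,-9.657) -> (-23.678,-21.678) [heading=225, draw]
Final: pos=(-23.678,-21.678), heading=225, 4 segment(s) drawn

Start position: (-6, -4)
Final position: (-23.678, -21.678)
Distance = 25; >= 1e-6 -> NOT closed

Answer: no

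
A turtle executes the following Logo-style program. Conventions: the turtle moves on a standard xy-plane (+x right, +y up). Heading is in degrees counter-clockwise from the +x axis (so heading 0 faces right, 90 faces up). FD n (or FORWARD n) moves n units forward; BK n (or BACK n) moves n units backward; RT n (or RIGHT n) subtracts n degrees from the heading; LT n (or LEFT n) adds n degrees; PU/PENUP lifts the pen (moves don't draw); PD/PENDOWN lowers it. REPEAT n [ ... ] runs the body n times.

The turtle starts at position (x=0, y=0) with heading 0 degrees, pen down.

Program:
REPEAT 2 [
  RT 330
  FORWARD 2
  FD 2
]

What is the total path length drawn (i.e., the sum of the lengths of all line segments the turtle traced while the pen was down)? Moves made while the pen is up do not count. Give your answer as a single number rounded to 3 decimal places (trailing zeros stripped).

Answer: 8

Derivation:
Executing turtle program step by step:
Start: pos=(0,0), heading=0, pen down
REPEAT 2 [
  -- iteration 1/2 --
  RT 330: heading 0 -> 30
  FD 2: (0,0) -> (1.732,1) [heading=30, draw]
  FD 2: (1.732,1) -> (3.464,2) [heading=30, draw]
  -- iteration 2/2 --
  RT 330: heading 30 -> 60
  FD 2: (3.464,2) -> (4.464,3.732) [heading=60, draw]
  FD 2: (4.464,3.732) -> (5.464,5.464) [heading=60, draw]
]
Final: pos=(5.464,5.464), heading=60, 4 segment(s) drawn

Segment lengths:
  seg 1: (0,0) -> (1.732,1), length = 2
  seg 2: (1.732,1) -> (3.464,2), length = 2
  seg 3: (3.464,2) -> (4.464,3.732), length = 2
  seg 4: (4.464,3.732) -> (5.464,5.464), length = 2
Total = 8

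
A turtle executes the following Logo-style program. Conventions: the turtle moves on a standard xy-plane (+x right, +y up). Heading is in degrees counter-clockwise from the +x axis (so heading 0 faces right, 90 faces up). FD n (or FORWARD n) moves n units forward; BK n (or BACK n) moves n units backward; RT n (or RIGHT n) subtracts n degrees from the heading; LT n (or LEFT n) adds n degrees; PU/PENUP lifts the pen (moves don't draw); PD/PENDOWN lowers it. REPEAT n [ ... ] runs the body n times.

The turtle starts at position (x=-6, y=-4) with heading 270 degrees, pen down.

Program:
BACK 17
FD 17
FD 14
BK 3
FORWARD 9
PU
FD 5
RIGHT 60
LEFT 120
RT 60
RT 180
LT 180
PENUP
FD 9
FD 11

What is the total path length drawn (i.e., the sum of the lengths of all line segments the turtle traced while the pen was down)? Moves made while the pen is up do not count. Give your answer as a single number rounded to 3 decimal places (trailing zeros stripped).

Executing turtle program step by step:
Start: pos=(-6,-4), heading=270, pen down
BK 17: (-6,-4) -> (-6,13) [heading=270, draw]
FD 17: (-6,13) -> (-6,-4) [heading=270, draw]
FD 14: (-6,-4) -> (-6,-18) [heading=270, draw]
BK 3: (-6,-18) -> (-6,-15) [heading=270, draw]
FD 9: (-6,-15) -> (-6,-24) [heading=270, draw]
PU: pen up
FD 5: (-6,-24) -> (-6,-29) [heading=270, move]
RT 60: heading 270 -> 210
LT 120: heading 210 -> 330
RT 60: heading 330 -> 270
RT 180: heading 270 -> 90
LT 180: heading 90 -> 270
PU: pen up
FD 9: (-6,-29) -> (-6,-38) [heading=270, move]
FD 11: (-6,-38) -> (-6,-49) [heading=270, move]
Final: pos=(-6,-49), heading=270, 5 segment(s) drawn

Segment lengths:
  seg 1: (-6,-4) -> (-6,13), length = 17
  seg 2: (-6,13) -> (-6,-4), length = 17
  seg 3: (-6,-4) -> (-6,-18), length = 14
  seg 4: (-6,-18) -> (-6,-15), length = 3
  seg 5: (-6,-15) -> (-6,-24), length = 9
Total = 60

Answer: 60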